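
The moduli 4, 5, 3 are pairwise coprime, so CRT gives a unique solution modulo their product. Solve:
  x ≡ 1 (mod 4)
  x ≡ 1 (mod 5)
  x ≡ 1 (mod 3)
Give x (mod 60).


Moduli 4, 5, 3 are pairwise coprime; by CRT there is a unique solution modulo M = 4 · 5 · 3 = 60.
Solve pairwise, accumulating the modulus:
  Start with x ≡ 1 (mod 4).
  Combine with x ≡ 1 (mod 5): since gcd(4, 5) = 1, we get a unique residue mod 20.
    Write x = 1 + 4·t and substitute into x ≡ 1 (mod 5): 4·t ≡ 1 − 1 = 0 (mod 5).
    The inverse of 4 mod 5 is 4 (since 4·4 = 16 = 3·5 + 1), so t ≡ 4·0 = 0 ≡ 0 (mod 5).
    Then x = 1 + 4·0 = 1, valid modulo lcm(4, 5) = 20: x ≡ 1 (mod 20).
  Combine with x ≡ 1 (mod 3): since gcd(20, 3) = 1, we get a unique residue mod 60.
    Write x = 1 + 20·t and substitute into x ≡ 1 (mod 3): 20·t ≡ 1 − 1 = 0 (mod 3).
    Reduce coefficients mod 3: 2·t ≡ 0 (mod 3).
    The inverse of 2 mod 3 is 2 (since 2·2 = 4 = 1·3 + 1), so t ≡ 2·0 = 0 ≡ 0 (mod 3).
    Then x = 1 + 20·0 = 1, valid modulo lcm(20, 3) = 60: x ≡ 1 (mod 60).
Verify: 1 mod 4 = 1 ✓, 1 mod 5 = 1 ✓, 1 mod 3 = 1 ✓.

x ≡ 1 (mod 60).


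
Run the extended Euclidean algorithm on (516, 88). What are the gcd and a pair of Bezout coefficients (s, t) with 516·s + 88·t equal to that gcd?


Euclidean algorithm on (516, 88) — divide until remainder is 0:
  516 = 5 · 88 + 76
  88 = 1 · 76 + 12
  76 = 6 · 12 + 4
  12 = 3 · 4 + 0
gcd(516, 88) = 4.
Track Bezout coefficients alongside the remainders: start with r₀ = 516 = a·1 + b·0 (s = 1, t = 0) and r₁ = 88 = a·0 + b·1 (s = 0, t = 1); each new remainder r_{k+1} = r_{k-1} − q_k·r_k inherits s_{k+1} = s_{k-1} − q_k·s_k, t_{k+1} = t_{k-1} − q_k·t_k, so r_k = a·s_k + b·t_k at every step:
  q = 5: r = 76, s = 1 − 5·0 = 1, t = 0 − 5·1 = -5  (check: 516·1 + 88·(-5) = 76)
  q = 1: r = 12, s = 0 − 1·1 = -1, t = 1 − 1·(-5) = 6  (check: 516·(-1) + 88·6 = 12)
  q = 6: r = 4, s = 1 − 6·(-1) = 7, t = -5 − 6·6 = -41  (check: 516·7 + 88·(-41) = 4)
The row with r = 4 (the gcd) gives the Bezout coefficients s = 7, t = -41.
Result: 516 · (7) + 88 · (-41) = 4.

gcd(516, 88) = 4; s = 7, t = -41 (check: 516·7 + 88·(-41) = 4).


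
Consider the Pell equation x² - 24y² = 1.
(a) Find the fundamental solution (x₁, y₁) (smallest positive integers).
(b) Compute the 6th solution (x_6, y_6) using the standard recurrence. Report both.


Step 1: Find the fundamental solution (x₁, y₁) of x² - 24y² = 1.
  Expand √24 as a continued fraction. a₀ = ⌊√24⌋ = 4; iterate m_{k+1} = d_k·a_k − m_k, d_{k+1} = (24 − m_{k+1}²)/d_k, a_{k+1} = ⌊(a₀ + m_{k+1})/d_{k+1}⌋ (starting m₀ = 0, d₀ = 1), with convergents p_k = a_k·p_{k-1} + p_{k-2}, q_k = a_k·q_{k-1} + q_{k-2} (p₋₁ = 1, q₋₁ = 0):
  k = 0: a₀ = 4; p₀/q₀ = 4/1; p₀² − 24·q₀² = 16 − 24 = -8.
  k = 1: m = 4, d = 8, a = ⌊(4 + 4)/8⌋ = 1; p/q = (1·4 + 1)/(1·1 + 0) = 5/1; p² − 24·q² = 25 − 24 = 1.
  The first convergent with p² − 24·q² = 1 gives the fundamental solution (x₁, y₁) = (5, 1).
Step 2: Apply the recurrence (x_{n+1}, y_{n+1}) = (x₁x_n + 24y₁y_n, x₁y_n + y₁x_n) repeatedly.
  From (x_1, y_1) = (5, 1): x_2 = 5·5 + 24·1·1 = 49; y_2 = 5·1 + 1·5 = 10.
  From (x_2, y_2) = (49, 10): x_3 = 5·49 + 24·1·10 = 485; y_3 = 5·10 + 1·49 = 99.
  From (x_3, y_3) = (485, 99): x_4 = 5·485 + 24·1·99 = 4801; y_4 = 5·99 + 1·485 = 980.
  From (x_4, y_4) = (4801, 980): x_5 = 5·4801 + 24·1·980 = 47525; y_5 = 5·980 + 1·4801 = 9701.
  From (x_5, y_5) = (47525, 9701): x_6 = 5·47525 + 24·1·9701 = 470449; y_6 = 5·9701 + 1·47525 = 96030.
Step 3: Verify x_6² - 24·y_6² = 221322261601 - 221322261600 = 1 (should be 1). ✓

(x_1, y_1) = (5, 1); (x_6, y_6) = (470449, 96030).


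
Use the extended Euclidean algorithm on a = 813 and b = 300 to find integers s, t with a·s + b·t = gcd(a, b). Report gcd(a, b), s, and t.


Euclidean algorithm on (813, 300) — divide until remainder is 0:
  813 = 2 · 300 + 213
  300 = 1 · 213 + 87
  213 = 2 · 87 + 39
  87 = 2 · 39 + 9
  39 = 4 · 9 + 3
  9 = 3 · 3 + 0
gcd(813, 300) = 3.
Track Bezout coefficients alongside the remainders: start with r₀ = 813 = a·1 + b·0 (s = 1, t = 0) and r₁ = 300 = a·0 + b·1 (s = 0, t = 1); each new remainder r_{k+1} = r_{k-1} − q_k·r_k inherits s_{k+1} = s_{k-1} − q_k·s_k, t_{k+1} = t_{k-1} − q_k·t_k, so r_k = a·s_k + b·t_k at every step:
  q = 2: r = 213, s = 1 − 2·0 = 1, t = 0 − 2·1 = -2  (check: 813·1 + 300·(-2) = 213)
  q = 1: r = 87, s = 0 − 1·1 = -1, t = 1 − 1·(-2) = 3  (check: 813·(-1) + 300·3 = 87)
  q = 2: r = 39, s = 1 − 2·(-1) = 3, t = -2 − 2·3 = -8  (check: 813·3 + 300·(-8) = 39)
  q = 2: r = 9, s = -1 − 2·3 = -7, t = 3 − 2·(-8) = 19  (check: 813·(-7) + 300·19 = 9)
  q = 4: r = 3, s = 3 − 4·(-7) = 31, t = -8 − 4·19 = -84  (check: 813·31 + 300·(-84) = 3)
The row with r = 3 (the gcd) gives the Bezout coefficients s = 31, t = -84.
Result: 813 · (31) + 300 · (-84) = 3.

gcd(813, 300) = 3; s = 31, t = -84 (check: 813·31 + 300·(-84) = 3).


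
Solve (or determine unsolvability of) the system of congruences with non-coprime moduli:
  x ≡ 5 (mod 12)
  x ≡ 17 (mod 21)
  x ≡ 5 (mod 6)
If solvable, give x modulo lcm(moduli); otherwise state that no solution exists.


Moduli 12, 21, 6 are not pairwise coprime, so CRT works modulo lcm(m_i) when all pairwise compatibility conditions hold.
Pairwise compatibility: gcd(m_i, m_j) must divide a_i - a_j for every pair.
Merge one congruence at a time:
  Start: x ≡ 5 (mod 12).
  Combine with x ≡ 17 (mod 21): gcd(12, 21) = 3; 17 - 5 = 12, which IS divisible by 3, so compatible.
    Write x = 5 + 12·t and substitute into x ≡ 17 (mod 21): 12·t ≡ 17 − 5 = 12 (mod 21).
    Divide the congruence (and modulus) by g = 3: 4·t ≡ 4 (mod 7).
    The inverse of 4 mod 7 is 2 (since 4·2 = 8 = 1·7 + 1), so t ≡ 2·4 = 8 ≡ 1 (mod 7).
    Then x = 5 + 12·1 = 17, valid modulo lcm(12, 21) = 84: x ≡ 17 (mod 84).
  Combine with x ≡ 5 (mod 6): gcd(84, 6) = 6; 5 - 17 = -12, which IS divisible by 6, so compatible.
    Write x = 17 + 84·t and substitute into x ≡ 5 (mod 6): 84·t ≡ 5 − 17 = -12 (mod 6).
    Divide the congruence (and modulus) by g = 6: 14·t ≡ -2 (mod 1).
    Modulo 1 every t works; take t = 0.
    Then x = 17 + 84·0 = 17, valid modulo lcm(84, 6) = 84: x ≡ 17 (mod 84).
Verify: 17 mod 12 = 5, 17 mod 21 = 17, 17 mod 6 = 5.

x ≡ 17 (mod 84).


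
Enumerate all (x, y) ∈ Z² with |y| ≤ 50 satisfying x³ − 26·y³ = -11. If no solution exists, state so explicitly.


The equation is x³ - 26y³ = -11. For fixed y, x³ = 26·y³ − 11, so a solution requires the RHS to be a perfect cube.
Strategy: iterate y from -50 to 50, compute RHS = 26·y³ − 11, and check whether it is a (positive or negative) perfect cube.
Check small values of y:
  y = 0: RHS = -11 is not a perfect cube.
  y = 1: RHS = 15 is not a perfect cube.
  y = -1: RHS = -37 is not a perfect cube.
  y = 2: RHS = 197 is not a perfect cube.
  y = -2: RHS = -219 is not a perfect cube.
  y = 3: RHS = 691 is not a perfect cube.
  y = -3: RHS = -713 is not a perfect cube.
Continuing the search up to |y| = 50 finds no solutions either.
No (x, y) in the scanned range satisfies the equation.

No integer solutions with |y| ≤ 50.


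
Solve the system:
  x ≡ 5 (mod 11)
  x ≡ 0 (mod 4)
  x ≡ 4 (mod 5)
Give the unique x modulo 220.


Moduli 11, 4, 5 are pairwise coprime; by CRT there is a unique solution modulo M = 11 · 4 · 5 = 220.
Solve pairwise, accumulating the modulus:
  Start with x ≡ 5 (mod 11).
  Combine with x ≡ 0 (mod 4): since gcd(11, 4) = 1, we get a unique residue mod 44.
    Write x = 5 + 11·t and substitute into x ≡ 0 (mod 4): 11·t ≡ 0 − 5 = -5 (mod 4).
    Reduce coefficients mod 4: 3·t ≡ 3 (mod 4).
    The inverse of 3 mod 4 is 3 (since 3·3 = 9 = 2·4 + 1), so t ≡ 3·3 = 9 ≡ 1 (mod 4).
    Then x = 5 + 11·1 = 16, valid modulo lcm(11, 4) = 44: x ≡ 16 (mod 44).
  Combine with x ≡ 4 (mod 5): since gcd(44, 5) = 1, we get a unique residue mod 220.
    Write x = 16 + 44·t and substitute into x ≡ 4 (mod 5): 44·t ≡ 4 − 16 = -12 (mod 5).
    Reduce coefficients mod 5: 4·t ≡ 3 (mod 5).
    The inverse of 4 mod 5 is 4 (since 4·4 = 16 = 3·5 + 1), so t ≡ 4·3 = 12 ≡ 2 (mod 5).
    Then x = 16 + 44·2 = 104, valid modulo lcm(44, 5) = 220: x ≡ 104 (mod 220).
Verify: 104 mod 11 = 5 ✓, 104 mod 4 = 0 ✓, 104 mod 5 = 4 ✓.

x ≡ 104 (mod 220).


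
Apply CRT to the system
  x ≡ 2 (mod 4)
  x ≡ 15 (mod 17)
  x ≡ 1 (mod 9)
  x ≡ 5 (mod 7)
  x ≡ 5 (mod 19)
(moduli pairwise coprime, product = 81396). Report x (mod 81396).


Product of moduli M = 4 · 17 · 9 · 7 · 19 = 81396.
Merge one congruence at a time:
  Start: x ≡ 2 (mod 4).
  Combine with x ≡ 15 (mod 17); new modulus lcm = 68.
    Write x = 2 + 4·t and substitute into x ≡ 15 (mod 17): 4·t ≡ 15 − 2 = 13 (mod 17).
    The inverse of 4 mod 17 is 13 (since 4·13 = 52 = 3·17 + 1), so t ≡ 13·13 = 169 ≡ 16 (mod 17).
    Then x = 2 + 4·16 = 66, valid modulo lcm(4, 17) = 68: x ≡ 66 (mod 68).
  Combine with x ≡ 1 (mod 9); new modulus lcm = 612.
    Write x = 66 + 68·t and substitute into x ≡ 1 (mod 9): 68·t ≡ 1 − 66 = -65 (mod 9).
    Reduce coefficients mod 9: 5·t ≡ 7 (mod 9).
    The inverse of 5 mod 9 is 2 (since 5·2 = 10 = 1·9 + 1), so t ≡ 2·7 = 14 ≡ 5 (mod 9).
    Then x = 66 + 68·5 = 406, valid modulo lcm(68, 9) = 612: x ≡ 406 (mod 612).
  Combine with x ≡ 5 (mod 7); new modulus lcm = 4284.
    Write x = 406 + 612·t and substitute into x ≡ 5 (mod 7): 612·t ≡ 5 − 406 = -401 (mod 7).
    Reduce coefficients mod 7: 3·t ≡ 5 (mod 7).
    The inverse of 3 mod 7 is 5 (since 3·5 = 15 = 2·7 + 1), so t ≡ 5·5 = 25 ≡ 4 (mod 7).
    Then x = 406 + 612·4 = 2854, valid modulo lcm(612, 7) = 4284: x ≡ 2854 (mod 4284).
  Combine with x ≡ 5 (mod 19); new modulus lcm = 81396.
    Write x = 2854 + 4284·t and substitute into x ≡ 5 (mod 19): 4284·t ≡ 5 − 2854 = -2849 (mod 19).
    Reduce coefficients mod 19: 9·t ≡ 1 (mod 19).
    The inverse of 9 mod 19 is 17 (since 9·17 = 153 = 8·19 + 1), so t ≡ 17·1 = 17 ≡ 17 (mod 19).
    Then x = 2854 + 4284·17 = 75682, valid modulo lcm(4284, 19) = 81396: x ≡ 75682 (mod 81396).
Verify against each original: 75682 mod 4 = 2, 75682 mod 17 = 15, 75682 mod 9 = 1, 75682 mod 7 = 5, 75682 mod 19 = 5.

x ≡ 75682 (mod 81396).


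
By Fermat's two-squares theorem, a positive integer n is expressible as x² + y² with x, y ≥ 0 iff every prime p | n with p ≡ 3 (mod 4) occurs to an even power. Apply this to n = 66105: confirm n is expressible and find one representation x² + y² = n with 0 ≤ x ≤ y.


Step 1: Factor n = 66105 = 3^2 · 5 · 13 · 113.
Step 2: Check the mod-4 condition on each prime factor: 3 ≡ 3 (mod 4), exponent 2 (must be even); 5 ≡ 1 (mod 4), exponent 1; 13 ≡ 1 (mod 4), exponent 1; 113 ≡ 1 (mod 4), exponent 1.
All primes ≡ 3 (mod 4) appear to even exponent (or don't appear), so by the two-squares theorem n IS expressible as a sum of two squares.
Step 3: Build a representation. Group n = k² · m with k = 3 and m = 5 · 13 · 113 = 7345 (a product of primes ≡ 1 (mod 4)); a representation of m scales to one of n via (k·x)² + (k·y)² = k²(x² + y²). Each prime p ≡ 1 (mod 4) is itself a sum of two squares; find a² by testing p − a² for a perfect square:
  5: 5 − 1² = 4 = 2² ⇒ 5 = 1² + 2².
  13: 13 − 1² = 12, 13 − 2² = 9 = 3² ⇒ 13 = 2² + 3².
  113: 113 − 1² = 112, 113 − 2² = 109, 113 − 3² = 104, 113 − 4² = 97, 113 − 5² = 88, 113 − 6² = 77, 113 − 7² = 64 = 8² ⇒ 113 = 7² + 8².
  Combine using the Brahmagupta–Fibonacci identity (a² + b²)(c² + d²) = (ac − bd)² + (ad + bc)² = (ac + bd)² + (ad − bc)²:
  5 · 13 = 65: from (1² + 2²)(2² + 3²), take (1·2 − 2·3, 1·3 + 2·2) = (2 − 6, 3 + 4) = (-4, 7); dropping signs (only squares matter) gives (4, 7); check 4² + 7² = 16 + 49 = 65 ✓.
  65 · 113 = 7345: from (4² + 7²)(7² + 8²), take (4·7 − 7·8, 4·8 + 7·7) = (28 − 56, 32 + 49) = (-28, 81); dropping signs (only squares matter) gives (28, 81); check 28² + 81² = 784 + 6561 = 7345 ✓.
  Scale by k = 3: (3·28, 3·81) = (84, 243).
Step 4: Order so x ≤ y and verify: 84² + 243² = 7056 + 59049 = 66105 = n. ✓

n = 66105 = 84² + 243² (one valid representation with x ≤ y).


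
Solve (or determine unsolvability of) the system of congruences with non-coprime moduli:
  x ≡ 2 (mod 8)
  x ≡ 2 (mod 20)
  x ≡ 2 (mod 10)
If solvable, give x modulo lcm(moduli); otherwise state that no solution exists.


Moduli 8, 20, 10 are not pairwise coprime, so CRT works modulo lcm(m_i) when all pairwise compatibility conditions hold.
Pairwise compatibility: gcd(m_i, m_j) must divide a_i - a_j for every pair.
Merge one congruence at a time:
  Start: x ≡ 2 (mod 8).
  Combine with x ≡ 2 (mod 20): gcd(8, 20) = 4; 2 - 2 = 0, which IS divisible by 4, so compatible.
    Write x = 2 + 8·t and substitute into x ≡ 2 (mod 20): 8·t ≡ 2 − 2 = 0 (mod 20).
    Divide the congruence (and modulus) by g = 4: 2·t ≡ 0 (mod 5).
    The inverse of 2 mod 5 is 3 (since 2·3 = 6 = 1·5 + 1), so t ≡ 3·0 = 0 ≡ 0 (mod 5).
    Then x = 2 + 8·0 = 2, valid modulo lcm(8, 20) = 40: x ≡ 2 (mod 40).
  Combine with x ≡ 2 (mod 10): gcd(40, 10) = 10; 2 - 2 = 0, which IS divisible by 10, so compatible.
    Write x = 2 + 40·t and substitute into x ≡ 2 (mod 10): 40·t ≡ 2 − 2 = 0 (mod 10).
    Divide the congruence (and modulus) by g = 10: 4·t ≡ 0 (mod 1).
    Modulo 1 every t works; take t = 0.
    Then x = 2 + 40·0 = 2, valid modulo lcm(40, 10) = 40: x ≡ 2 (mod 40).
Verify: 2 mod 8 = 2, 2 mod 20 = 2, 2 mod 10 = 2.

x ≡ 2 (mod 40).


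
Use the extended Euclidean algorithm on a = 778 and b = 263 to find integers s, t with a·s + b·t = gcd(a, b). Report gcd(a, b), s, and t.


Euclidean algorithm on (778, 263) — divide until remainder is 0:
  778 = 2 · 263 + 252
  263 = 1 · 252 + 11
  252 = 22 · 11 + 10
  11 = 1 · 10 + 1
  10 = 10 · 1 + 0
gcd(778, 263) = 1.
Track Bezout coefficients alongside the remainders: start with r₀ = 778 = a·1 + b·0 (s = 1, t = 0) and r₁ = 263 = a·0 + b·1 (s = 0, t = 1); each new remainder r_{k+1} = r_{k-1} − q_k·r_k inherits s_{k+1} = s_{k-1} − q_k·s_k, t_{k+1} = t_{k-1} − q_k·t_k, so r_k = a·s_k + b·t_k at every step:
  q = 2: r = 252, s = 1 − 2·0 = 1, t = 0 − 2·1 = -2  (check: 778·1 + 263·(-2) = 252)
  q = 1: r = 11, s = 0 − 1·1 = -1, t = 1 − 1·(-2) = 3  (check: 778·(-1) + 263·3 = 11)
  q = 22: r = 10, s = 1 − 22·(-1) = 23, t = -2 − 22·3 = -68  (check: 778·23 + 263·(-68) = 10)
  q = 1: r = 1, s = -1 − 1·23 = -24, t = 3 − 1·(-68) = 71  (check: 778·(-24) + 263·71 = 1)
The row with r = 1 (the gcd) gives the Bezout coefficients s = -24, t = 71.
Result: 778 · (-24) + 263 · (71) = 1.

gcd(778, 263) = 1; s = -24, t = 71 (check: 778·(-24) + 263·71 = 1).


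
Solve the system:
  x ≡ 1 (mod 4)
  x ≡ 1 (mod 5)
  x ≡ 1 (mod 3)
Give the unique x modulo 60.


Moduli 4, 5, 3 are pairwise coprime; by CRT there is a unique solution modulo M = 4 · 5 · 3 = 60.
Solve pairwise, accumulating the modulus:
  Start with x ≡ 1 (mod 4).
  Combine with x ≡ 1 (mod 5): since gcd(4, 5) = 1, we get a unique residue mod 20.
    Write x = 1 + 4·t and substitute into x ≡ 1 (mod 5): 4·t ≡ 1 − 1 = 0 (mod 5).
    The inverse of 4 mod 5 is 4 (since 4·4 = 16 = 3·5 + 1), so t ≡ 4·0 = 0 ≡ 0 (mod 5).
    Then x = 1 + 4·0 = 1, valid modulo lcm(4, 5) = 20: x ≡ 1 (mod 20).
  Combine with x ≡ 1 (mod 3): since gcd(20, 3) = 1, we get a unique residue mod 60.
    Write x = 1 + 20·t and substitute into x ≡ 1 (mod 3): 20·t ≡ 1 − 1 = 0 (mod 3).
    Reduce coefficients mod 3: 2·t ≡ 0 (mod 3).
    The inverse of 2 mod 3 is 2 (since 2·2 = 4 = 1·3 + 1), so t ≡ 2·0 = 0 ≡ 0 (mod 3).
    Then x = 1 + 20·0 = 1, valid modulo lcm(20, 3) = 60: x ≡ 1 (mod 60).
Verify: 1 mod 4 = 1 ✓, 1 mod 5 = 1 ✓, 1 mod 3 = 1 ✓.

x ≡ 1 (mod 60).


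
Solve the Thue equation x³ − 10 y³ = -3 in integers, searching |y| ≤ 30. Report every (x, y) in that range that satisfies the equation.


The equation is x³ - 10y³ = -3. For fixed y, x³ = 10·y³ − 3, so a solution requires the RHS to be a perfect cube.
Strategy: iterate y from -30 to 30, compute RHS = 10·y³ − 3, and check whether it is a (positive or negative) perfect cube.
Check small values of y:
  y = 0: RHS = -3 is not a perfect cube.
  y = 1: RHS = 7 is not a perfect cube.
  y = -1: RHS = -13 is not a perfect cube.
  y = 2: RHS = 77 is not a perfect cube.
  y = -2: RHS = -83 is not a perfect cube.
  y = 3: RHS = 267 is not a perfect cube.
  y = -3: RHS = -273 is not a perfect cube.
Continuing the search up to |y| = 30 finds no solutions either.
No (x, y) in the scanned range satisfies the equation.

No integer solutions with |y| ≤ 30.


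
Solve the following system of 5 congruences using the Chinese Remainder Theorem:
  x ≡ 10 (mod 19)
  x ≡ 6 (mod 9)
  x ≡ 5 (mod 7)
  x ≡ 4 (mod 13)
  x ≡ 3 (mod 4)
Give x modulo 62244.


Product of moduli M = 19 · 9 · 7 · 13 · 4 = 62244.
Merge one congruence at a time:
  Start: x ≡ 10 (mod 19).
  Combine with x ≡ 6 (mod 9); new modulus lcm = 171.
    Write x = 10 + 19·t and substitute into x ≡ 6 (mod 9): 19·t ≡ 6 − 10 = -4 (mod 9).
    Reduce coefficients mod 9: 1·t ≡ 5 (mod 9).
    So t ≡ 5 (mod 9).
    Then x = 10 + 19·5 = 105, valid modulo lcm(19, 9) = 171: x ≡ 105 (mod 171).
  Combine with x ≡ 5 (mod 7); new modulus lcm = 1197.
    Write x = 105 + 171·t and substitute into x ≡ 5 (mod 7): 171·t ≡ 5 − 105 = -100 (mod 7).
    Reduce coefficients mod 7: 3·t ≡ 5 (mod 7).
    The inverse of 3 mod 7 is 5 (since 3·5 = 15 = 2·7 + 1), so t ≡ 5·5 = 25 ≡ 4 (mod 7).
    Then x = 105 + 171·4 = 789, valid modulo lcm(171, 7) = 1197: x ≡ 789 (mod 1197).
  Combine with x ≡ 4 (mod 13); new modulus lcm = 15561.
    Write x = 789 + 1197·t and substitute into x ≡ 4 (mod 13): 1197·t ≡ 4 − 789 = -785 (mod 13).
    Reduce coefficients mod 13: 1·t ≡ 8 (mod 13).
    So t ≡ 8 (mod 13).
    Then x = 789 + 1197·8 = 10365, valid modulo lcm(1197, 13) = 15561: x ≡ 10365 (mod 15561).
  Combine with x ≡ 3 (mod 4); new modulus lcm = 62244.
    Write x = 10365 + 15561·t and substitute into x ≡ 3 (mod 4): 15561·t ≡ 3 − 10365 = -10362 (mod 4).
    Reduce coefficients mod 4: 1·t ≡ 2 (mod 4).
    So t ≡ 2 (mod 4).
    Then x = 10365 + 15561·2 = 41487, valid modulo lcm(15561, 4) = 62244: x ≡ 41487 (mod 62244).
Verify against each original: 41487 mod 19 = 10, 41487 mod 9 = 6, 41487 mod 7 = 5, 41487 mod 13 = 4, 41487 mod 4 = 3.

x ≡ 41487 (mod 62244).


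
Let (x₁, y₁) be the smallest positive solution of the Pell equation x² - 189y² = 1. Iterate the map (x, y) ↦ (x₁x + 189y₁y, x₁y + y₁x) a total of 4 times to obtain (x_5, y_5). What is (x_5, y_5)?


Step 1: Find the fundamental solution (x₁, y₁) of x² - 189y² = 1.
  Expand √189 as a continued fraction. a₀ = ⌊√189⌋ = 13; iterate m_{k+1} = d_k·a_k − m_k, d_{k+1} = (189 − m_{k+1}²)/d_k, a_{k+1} = ⌊(a₀ + m_{k+1})/d_{k+1}⌋ (starting m₀ = 0, d₀ = 1), with convergents p_k = a_k·p_{k-1} + p_{k-2}, q_k = a_k·q_{k-1} + q_{k-2} (p₋₁ = 1, q₋₁ = 0):
  k = 0: a₀ = 13; p₀/q₀ = 13/1; p₀² − 189·q₀² = 169 − 189 = -20.
  k = 1: m = 13, d = 20, a = ⌊(13 + 13)/20⌋ = 1; p/q = (1·13 + 1)/(1·1 + 0) = 14/1; p² − 189·q² = 196 − 189 = 7.
  k = 2: m = 7, d = 7, a = ⌊(13 + 7)/7⌋ = 2; p/q = (2·14 + 13)/(2·1 + 1) = 41/3; p² − 189·q² = 1681 − 1701 = -20.
  k = 3: m = 7, d = 20, a = ⌊(13 + 7)/20⌋ = 1; p/q = (1·41 + 14)/(1·3 + 1) = 55/4; p² − 189·q² = 3025 − 3024 = 1.
  The first convergent with p² − 189·q² = 1 gives the fundamental solution (x₁, y₁) = (55, 4).
Step 2: Apply the recurrence (x_{n+1}, y_{n+1}) = (x₁x_n + 189y₁y_n, x₁y_n + y₁x_n) repeatedly.
  From (x_1, y_1) = (55, 4): x_2 = 55·55 + 189·4·4 = 6049; y_2 = 55·4 + 4·55 = 440.
  From (x_2, y_2) = (6049, 440): x_3 = 55·6049 + 189·4·440 = 665335; y_3 = 55·440 + 4·6049 = 48396.
  From (x_3, y_3) = (665335, 48396): x_4 = 55·665335 + 189·4·48396 = 73180801; y_4 = 55·48396 + 4·665335 = 5323120.
  From (x_4, y_4) = (73180801, 5323120): x_5 = 55·73180801 + 189·4·5323120 = 8049222775; y_5 = 55·5323120 + 4·73180801 = 585494804.
Step 3: Verify x_5² - 189·y_5² = 64789987281578700625 - 64789987281578700624 = 1 (should be 1). ✓

(x_1, y_1) = (55, 4); (x_5, y_5) = (8049222775, 585494804).


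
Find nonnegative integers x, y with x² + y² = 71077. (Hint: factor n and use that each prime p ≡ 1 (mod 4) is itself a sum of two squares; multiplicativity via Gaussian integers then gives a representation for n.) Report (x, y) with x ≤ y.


Step 1: Factor n = 71077 = 17 · 37 · 113.
Step 2: Check the mod-4 condition on each prime factor: 17 ≡ 1 (mod 4), exponent 1; 37 ≡ 1 (mod 4), exponent 1; 113 ≡ 1 (mod 4), exponent 1.
All primes ≡ 3 (mod 4) appear to even exponent (or don't appear), so by the two-squares theorem n IS expressible as a sum of two squares.
Step 3: Build a representation. Here n = 17 · 37 · 113 is a product of primes ≡ 1 (mod 4). Each prime p ≡ 1 (mod 4) is itself a sum of two squares; find a² by testing p − a² for a perfect square:
  17: 17 − 1² = 16 = 4² ⇒ 17 = 1² + 4².
  37: 37 − 1² = 36 = 6² ⇒ 37 = 1² + 6².
  113: 113 − 1² = 112, 113 − 2² = 109, 113 − 3² = 104, 113 − 4² = 97, 113 − 5² = 88, 113 − 6² = 77, 113 − 7² = 64 = 8² ⇒ 113 = 7² + 8².
  Combine using the Brahmagupta–Fibonacci identity (a² + b²)(c² + d²) = (ac − bd)² + (ad + bc)² = (ac + bd)² + (ad − bc)²:
  17 · 37 = 629: from (1² + 4²)(1² + 6²), take (1·1 − 4·6, 1·6 + 4·1) = (1 − 24, 6 + 4) = (-23, 10); dropping signs (only squares matter) gives (23, 10); check 23² + 10² = 529 + 100 = 629 ✓.
  629 · 113 = 71077: from (23² + 10²)(7² + 8²), take (23·7 − 10·8, 23·8 + 10·7) = (161 − 80, 184 + 70) = (81, 254); check 81² + 254² = 6561 + 64516 = 71077 ✓.
Step 4: Order so x ≤ y and verify: 81² + 254² = 6561 + 64516 = 71077 = n. ✓

n = 71077 = 81² + 254² (one valid representation with x ≤ y).


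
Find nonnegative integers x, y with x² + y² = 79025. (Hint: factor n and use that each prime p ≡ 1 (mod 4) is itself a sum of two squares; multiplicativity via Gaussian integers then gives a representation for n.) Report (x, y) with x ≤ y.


Step 1: Factor n = 79025 = 5^2 · 29 · 109.
Step 2: Check the mod-4 condition on each prime factor: 5 ≡ 1 (mod 4), exponent 2; 29 ≡ 1 (mod 4), exponent 1; 109 ≡ 1 (mod 4), exponent 1.
All primes ≡ 3 (mod 4) appear to even exponent (or don't appear), so by the two-squares theorem n IS expressible as a sum of two squares.
Step 3: Build a representation. Group n = k² · m with k = 5 and m = 29 · 109 = 3161 (a product of primes ≡ 1 (mod 4)); a representation of m scales to one of n via (k·x)² + (k·y)² = k²(x² + y²). Each prime p ≡ 1 (mod 4) is itself a sum of two squares; find a² by testing p − a² for a perfect square:
  29: 29 − 1² = 28, 29 − 2² = 25 = 5² ⇒ 29 = 2² + 5².
  109: 109 − 1² = 108, 109 − 2² = 105, 109 − 3² = 100 = 10² ⇒ 109 = 3² + 10².
  Combine using the Brahmagupta–Fibonacci identity (a² + b²)(c² + d²) = (ac − bd)² + (ad + bc)² = (ac + bd)² + (ad − bc)²:
  29 · 109 = 3161: from (2² + 5²)(3² + 10²), take (2·3 − 5·10, 2·10 + 5·3) = (6 − 50, 20 + 15) = (-44, 35); dropping signs (only squares matter) gives (44, 35); check 44² + 35² = 1936 + 1225 = 3161 ✓.
  Scale by k = 5: (5·44, 5·35) = (220, 175).
Step 4: Order so x ≤ y and verify: 175² + 220² = 30625 + 48400 = 79025 = n. ✓

n = 79025 = 175² + 220² (one valid representation with x ≤ y).


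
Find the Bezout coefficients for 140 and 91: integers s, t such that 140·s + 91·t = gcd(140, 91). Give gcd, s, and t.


Euclidean algorithm on (140, 91) — divide until remainder is 0:
  140 = 1 · 91 + 49
  91 = 1 · 49 + 42
  49 = 1 · 42 + 7
  42 = 6 · 7 + 0
gcd(140, 91) = 7.
Track Bezout coefficients alongside the remainders: start with r₀ = 140 = a·1 + b·0 (s = 1, t = 0) and r₁ = 91 = a·0 + b·1 (s = 0, t = 1); each new remainder r_{k+1} = r_{k-1} − q_k·r_k inherits s_{k+1} = s_{k-1} − q_k·s_k, t_{k+1} = t_{k-1} − q_k·t_k, so r_k = a·s_k + b·t_k at every step:
  q = 1: r = 49, s = 1 − 1·0 = 1, t = 0 − 1·1 = -1  (check: 140·1 + 91·(-1) = 49)
  q = 1: r = 42, s = 0 − 1·1 = -1, t = 1 − 1·(-1) = 2  (check: 140·(-1) + 91·2 = 42)
  q = 1: r = 7, s = 1 − 1·(-1) = 2, t = -1 − 1·2 = -3  (check: 140·2 + 91·(-3) = 7)
The row with r = 7 (the gcd) gives the Bezout coefficients s = 2, t = -3.
Result: 140 · (2) + 91 · (-3) = 7.

gcd(140, 91) = 7; s = 2, t = -3 (check: 140·2 + 91·(-3) = 7).


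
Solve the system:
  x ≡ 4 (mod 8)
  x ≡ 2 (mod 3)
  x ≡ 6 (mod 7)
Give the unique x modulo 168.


Moduli 8, 3, 7 are pairwise coprime; by CRT there is a unique solution modulo M = 8 · 3 · 7 = 168.
Solve pairwise, accumulating the modulus:
  Start with x ≡ 4 (mod 8).
  Combine with x ≡ 2 (mod 3): since gcd(8, 3) = 1, we get a unique residue mod 24.
    Write x = 4 + 8·t and substitute into x ≡ 2 (mod 3): 8·t ≡ 2 − 4 = -2 (mod 3).
    Reduce coefficients mod 3: 2·t ≡ 1 (mod 3).
    The inverse of 2 mod 3 is 2 (since 2·2 = 4 = 1·3 + 1), so t ≡ 2·1 = 2 ≡ 2 (mod 3).
    Then x = 4 + 8·2 = 20, valid modulo lcm(8, 3) = 24: x ≡ 20 (mod 24).
  Combine with x ≡ 6 (mod 7): since gcd(24, 7) = 1, we get a unique residue mod 168.
    Write x = 20 + 24·t and substitute into x ≡ 6 (mod 7): 24·t ≡ 6 − 20 = -14 (mod 7).
    Reduce coefficients mod 7: 3·t ≡ 0 (mod 7).
    The inverse of 3 mod 7 is 5 (since 3·5 = 15 = 2·7 + 1), so t ≡ 5·0 = 0 ≡ 0 (mod 7).
    Then x = 20 + 24·0 = 20, valid modulo lcm(24, 7) = 168: x ≡ 20 (mod 168).
Verify: 20 mod 8 = 4 ✓, 20 mod 3 = 2 ✓, 20 mod 7 = 6 ✓.

x ≡ 20 (mod 168).


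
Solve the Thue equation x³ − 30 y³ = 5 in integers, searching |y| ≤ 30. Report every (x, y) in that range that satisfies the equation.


The equation is x³ - 30y³ = 5. For fixed y, x³ = 30·y³ + 5, so a solution requires the RHS to be a perfect cube.
Strategy: iterate y from -30 to 30, compute RHS = 30·y³ + 5, and check whether it is a (positive or negative) perfect cube.
Check small values of y:
  y = 0: RHS = 5 is not a perfect cube.
  y = 1: RHS = 35 is not a perfect cube.
  y = -1: RHS = -25 is not a perfect cube.
  y = 2: RHS = 245 is not a perfect cube.
  y = -2: RHS = -235 is not a perfect cube.
  y = 3: RHS = 815 is not a perfect cube.
  y = -3: RHS = -805 is not a perfect cube.
Continuing the search up to |y| = 30 finds no solutions either.
No (x, y) in the scanned range satisfies the equation.

No integer solutions with |y| ≤ 30.


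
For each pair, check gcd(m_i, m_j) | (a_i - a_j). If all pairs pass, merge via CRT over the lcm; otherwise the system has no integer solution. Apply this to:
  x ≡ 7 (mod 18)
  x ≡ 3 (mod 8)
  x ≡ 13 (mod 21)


Moduli 18, 8, 21 are not pairwise coprime, so CRT works modulo lcm(m_i) when all pairwise compatibility conditions hold.
Pairwise compatibility: gcd(m_i, m_j) must divide a_i - a_j for every pair.
Merge one congruence at a time:
  Start: x ≡ 7 (mod 18).
  Combine with x ≡ 3 (mod 8): gcd(18, 8) = 2; 3 - 7 = -4, which IS divisible by 2, so compatible.
    Write x = 7 + 18·t and substitute into x ≡ 3 (mod 8): 18·t ≡ 3 − 7 = -4 (mod 8).
    Divide the congruence (and modulus) by g = 2: 9·t ≡ -2 (mod 4).
    Reduce coefficients mod 4: 1·t ≡ 2 (mod 4).
    So t ≡ 2 (mod 4).
    Then x = 7 + 18·2 = 43, valid modulo lcm(18, 8) = 72: x ≡ 43 (mod 72).
  Combine with x ≡ 13 (mod 21): gcd(72, 21) = 3; 13 - 43 = -30, which IS divisible by 3, so compatible.
    Write x = 43 + 72·t and substitute into x ≡ 13 (mod 21): 72·t ≡ 13 − 43 = -30 (mod 21).
    Divide the congruence (and modulus) by g = 3: 24·t ≡ -10 (mod 7).
    Reduce coefficients mod 7: 3·t ≡ 4 (mod 7).
    The inverse of 3 mod 7 is 5 (since 3·5 = 15 = 2·7 + 1), so t ≡ 5·4 = 20 ≡ 6 (mod 7).
    Then x = 43 + 72·6 = 475, valid modulo lcm(72, 21) = 504: x ≡ 475 (mod 504).
Verify: 475 mod 18 = 7, 475 mod 8 = 3, 475 mod 21 = 13.

x ≡ 475 (mod 504).


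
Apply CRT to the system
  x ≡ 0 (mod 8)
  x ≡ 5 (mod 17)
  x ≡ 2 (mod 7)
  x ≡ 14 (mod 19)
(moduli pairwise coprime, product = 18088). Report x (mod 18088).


Product of moduli M = 8 · 17 · 7 · 19 = 18088.
Merge one congruence at a time:
  Start: x ≡ 0 (mod 8).
  Combine with x ≡ 5 (mod 17); new modulus lcm = 136.
    Write x = 0 + 8·t and substitute into x ≡ 5 (mod 17): 8·t ≡ 5 − 0 = 5 (mod 17).
    The inverse of 8 mod 17 is 15 (since 8·15 = 120 = 7·17 + 1), so t ≡ 15·5 = 75 ≡ 7 (mod 17).
    Then x = 0 + 8·7 = 56, valid modulo lcm(8, 17) = 136: x ≡ 56 (mod 136).
  Combine with x ≡ 2 (mod 7); new modulus lcm = 952.
    Write x = 56 + 136·t and substitute into x ≡ 2 (mod 7): 136·t ≡ 2 − 56 = -54 (mod 7).
    Reduce coefficients mod 7: 3·t ≡ 2 (mod 7).
    The inverse of 3 mod 7 is 5 (since 3·5 = 15 = 2·7 + 1), so t ≡ 5·2 = 10 ≡ 3 (mod 7).
    Then x = 56 + 136·3 = 464, valid modulo lcm(136, 7) = 952: x ≡ 464 (mod 952).
  Combine with x ≡ 14 (mod 19); new modulus lcm = 18088.
    Write x = 464 + 952·t and substitute into x ≡ 14 (mod 19): 952·t ≡ 14 − 464 = -450 (mod 19).
    Reduce coefficients mod 19: 2·t ≡ 6 (mod 19).
    The inverse of 2 mod 19 is 10 (since 2·10 = 20 = 1·19 + 1), so t ≡ 10·6 = 60 ≡ 3 (mod 19).
    Then x = 464 + 952·3 = 3320, valid modulo lcm(952, 19) = 18088: x ≡ 3320 (mod 18088).
Verify against each original: 3320 mod 8 = 0, 3320 mod 17 = 5, 3320 mod 7 = 2, 3320 mod 19 = 14.

x ≡ 3320 (mod 18088).


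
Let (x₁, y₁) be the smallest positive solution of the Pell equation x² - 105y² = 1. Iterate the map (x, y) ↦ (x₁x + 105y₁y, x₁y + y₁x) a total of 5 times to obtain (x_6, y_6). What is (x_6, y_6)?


Step 1: Find the fundamental solution (x₁, y₁) of x² - 105y² = 1.
  Expand √105 as a continued fraction. a₀ = ⌊√105⌋ = 10; iterate m_{k+1} = d_k·a_k − m_k, d_{k+1} = (105 − m_{k+1}²)/d_k, a_{k+1} = ⌊(a₀ + m_{k+1})/d_{k+1}⌋ (starting m₀ = 0, d₀ = 1), with convergents p_k = a_k·p_{k-1} + p_{k-2}, q_k = a_k·q_{k-1} + q_{k-2} (p₋₁ = 1, q₋₁ = 0):
  k = 0: a₀ = 10; p₀/q₀ = 10/1; p₀² − 105·q₀² = 100 − 105 = -5.
  k = 1: m = 10, d = 5, a = ⌊(10 + 10)/5⌋ = 4; p/q = (4·10 + 1)/(4·1 + 0) = 41/4; p² − 105·q² = 1681 − 1680 = 1.
  The first convergent with p² − 105·q² = 1 gives the fundamental solution (x₁, y₁) = (41, 4).
Step 2: Apply the recurrence (x_{n+1}, y_{n+1}) = (x₁x_n + 105y₁y_n, x₁y_n + y₁x_n) repeatedly.
  From (x_1, y_1) = (41, 4): x_2 = 41·41 + 105·4·4 = 3361; y_2 = 41·4 + 4·41 = 328.
  From (x_2, y_2) = (3361, 328): x_3 = 41·3361 + 105·4·328 = 275561; y_3 = 41·328 + 4·3361 = 26892.
  From (x_3, y_3) = (275561, 26892): x_4 = 41·275561 + 105·4·26892 = 22592641; y_4 = 41·26892 + 4·275561 = 2204816.
  From (x_4, y_4) = (22592641, 2204816): x_5 = 41·22592641 + 105·4·2204816 = 1852321001; y_5 = 41·2204816 + 4·22592641 = 180768020.
  From (x_5, y_5) = (1852321001, 180768020): x_6 = 41·1852321001 + 105·4·180768020 = 151867729441; y_6 = 41·180768020 + 4·1852321001 = 14820772824.
Step 3: Verify x_6² - 105·y_6² = 23063807245564778172481 - 23063807245564778172480 = 1 (should be 1). ✓

(x_1, y_1) = (41, 4); (x_6, y_6) = (151867729441, 14820772824).


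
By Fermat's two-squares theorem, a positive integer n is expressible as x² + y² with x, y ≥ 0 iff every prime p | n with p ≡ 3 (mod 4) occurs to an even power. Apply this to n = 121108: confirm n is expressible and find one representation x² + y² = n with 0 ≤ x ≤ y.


Step 1: Factor n = 121108 = 2^2 · 13 · 17 · 137.
Step 2: Check the mod-4 condition on each prime factor: 2 = 2 (special); 13 ≡ 1 (mod 4), exponent 1; 17 ≡ 1 (mod 4), exponent 1; 137 ≡ 1 (mod 4), exponent 1.
All primes ≡ 3 (mod 4) appear to even exponent (or don't appear), so by the two-squares theorem n IS expressible as a sum of two squares.
Step 3: Build a representation. Group n = k² · m with k = 2 and m = 13 · 17 · 137 = 30277 (a product of primes ≡ 1 (mod 4)); a representation of m scales to one of n via (k·x)² + (k·y)² = k²(x² + y²). Each prime p ≡ 1 (mod 4) is itself a sum of two squares; find a² by testing p − a² for a perfect square:
  13: 13 − 1² = 12, 13 − 2² = 9 = 3² ⇒ 13 = 2² + 3².
  17: 17 − 1² = 16 = 4² ⇒ 17 = 1² + 4².
  137: 137 − 1² = 136, 137 − 2² = 133, 137 − 3² = 128, 137 − 4² = 121 = 11² ⇒ 137 = 4² + 11².
  Combine using the Brahmagupta–Fibonacci identity (a² + b²)(c² + d²) = (ac − bd)² + (ad + bc)² = (ac + bd)² + (ad − bc)²:
  13 · 17 = 221: from (2² + 3²)(1² + 4²), take (2·1 − 3·4, 2·4 + 3·1) = (2 − 12, 8 + 3) = (-10, 11); dropping signs (only squares matter) gives (10, 11); check 10² + 11² = 100 + 121 = 221 ✓.
  221 · 137 = 30277: from (10² + 11²)(4² + 11²), take (10·4 − 11·11, 10·11 + 11·4) = (40 − 121, 110 + 44) = (-81, 154); dropping signs (only squares matter) gives (81, 154); check 81² + 154² = 6561 + 23716 = 30277 ✓.
  Scale by k = 2: (2·81, 2·154) = (162, 308).
Step 4: Order so x ≤ y and verify: 162² + 308² = 26244 + 94864 = 121108 = n. ✓

n = 121108 = 162² + 308² (one valid representation with x ≤ y).


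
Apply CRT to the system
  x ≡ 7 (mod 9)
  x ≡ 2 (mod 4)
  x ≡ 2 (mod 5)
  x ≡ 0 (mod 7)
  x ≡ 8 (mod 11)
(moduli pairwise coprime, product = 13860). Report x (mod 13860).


Product of moduli M = 9 · 4 · 5 · 7 · 11 = 13860.
Merge one congruence at a time:
  Start: x ≡ 7 (mod 9).
  Combine with x ≡ 2 (mod 4); new modulus lcm = 36.
    Write x = 7 + 9·t and substitute into x ≡ 2 (mod 4): 9·t ≡ 2 − 7 = -5 (mod 4).
    Reduce coefficients mod 4: 1·t ≡ 3 (mod 4).
    So t ≡ 3 (mod 4).
    Then x = 7 + 9·3 = 34, valid modulo lcm(9, 4) = 36: x ≡ 34 (mod 36).
  Combine with x ≡ 2 (mod 5); new modulus lcm = 180.
    Write x = 34 + 36·t and substitute into x ≡ 2 (mod 5): 36·t ≡ 2 − 34 = -32 (mod 5).
    Reduce coefficients mod 5: 1·t ≡ 3 (mod 5).
    So t ≡ 3 (mod 5).
    Then x = 34 + 36·3 = 142, valid modulo lcm(36, 5) = 180: x ≡ 142 (mod 180).
  Combine with x ≡ 0 (mod 7); new modulus lcm = 1260.
    Write x = 142 + 180·t and substitute into x ≡ 0 (mod 7): 180·t ≡ 0 − 142 = -142 (mod 7).
    Reduce coefficients mod 7: 5·t ≡ 5 (mod 7).
    The inverse of 5 mod 7 is 3 (since 5·3 = 15 = 2·7 + 1), so t ≡ 3·5 = 15 ≡ 1 (mod 7).
    Then x = 142 + 180·1 = 322, valid modulo lcm(180, 7) = 1260: x ≡ 322 (mod 1260).
  Combine with x ≡ 8 (mod 11); new modulus lcm = 13860.
    Write x = 322 + 1260·t and substitute into x ≡ 8 (mod 11): 1260·t ≡ 8 − 322 = -314 (mod 11).
    Reduce coefficients mod 11: 6·t ≡ 5 (mod 11).
    The inverse of 6 mod 11 is 2 (since 6·2 = 12 = 1·11 + 1), so t ≡ 2·5 = 10 ≡ 10 (mod 11).
    Then x = 322 + 1260·10 = 12922, valid modulo lcm(1260, 11) = 13860: x ≡ 12922 (mod 13860).
Verify against each original: 12922 mod 9 = 7, 12922 mod 4 = 2, 12922 mod 5 = 2, 12922 mod 7 = 0, 12922 mod 11 = 8.

x ≡ 12922 (mod 13860).


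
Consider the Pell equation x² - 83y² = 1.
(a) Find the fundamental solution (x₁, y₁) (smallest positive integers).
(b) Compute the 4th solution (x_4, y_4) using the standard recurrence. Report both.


Step 1: Find the fundamental solution (x₁, y₁) of x² - 83y² = 1.
  Expand √83 as a continued fraction. a₀ = ⌊√83⌋ = 9; iterate m_{k+1} = d_k·a_k − m_k, d_{k+1} = (83 − m_{k+1}²)/d_k, a_{k+1} = ⌊(a₀ + m_{k+1})/d_{k+1}⌋ (starting m₀ = 0, d₀ = 1), with convergents p_k = a_k·p_{k-1} + p_{k-2}, q_k = a_k·q_{k-1} + q_{k-2} (p₋₁ = 1, q₋₁ = 0):
  k = 0: a₀ = 9; p₀/q₀ = 9/1; p₀² − 83·q₀² = 81 − 83 = -2.
  k = 1: m = 9, d = 2, a = ⌊(9 + 9)/2⌋ = 9; p/q = (9·9 + 1)/(9·1 + 0) = 82/9; p² − 83·q² = 6724 − 6723 = 1.
  The first convergent with p² − 83·q² = 1 gives the fundamental solution (x₁, y₁) = (82, 9).
Step 2: Apply the recurrence (x_{n+1}, y_{n+1}) = (x₁x_n + 83y₁y_n, x₁y_n + y₁x_n) repeatedly.
  From (x_1, y_1) = (82, 9): x_2 = 82·82 + 83·9·9 = 13447; y_2 = 82·9 + 9·82 = 1476.
  From (x_2, y_2) = (13447, 1476): x_3 = 82·13447 + 83·9·1476 = 2205226; y_3 = 82·1476 + 9·13447 = 242055.
  From (x_3, y_3) = (2205226, 242055): x_4 = 82·2205226 + 83·9·242055 = 361643617; y_4 = 82·242055 + 9·2205226 = 39695544.
Step 3: Verify x_4² - 83·y_4² = 130786105716842689 - 130786105716842688 = 1 (should be 1). ✓

(x_1, y_1) = (82, 9); (x_4, y_4) = (361643617, 39695544).


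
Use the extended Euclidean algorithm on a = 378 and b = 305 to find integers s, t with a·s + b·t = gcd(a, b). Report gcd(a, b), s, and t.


Euclidean algorithm on (378, 305) — divide until remainder is 0:
  378 = 1 · 305 + 73
  305 = 4 · 73 + 13
  73 = 5 · 13 + 8
  13 = 1 · 8 + 5
  8 = 1 · 5 + 3
  5 = 1 · 3 + 2
  3 = 1 · 2 + 1
  2 = 2 · 1 + 0
gcd(378, 305) = 1.
Track Bezout coefficients alongside the remainders: start with r₀ = 378 = a·1 + b·0 (s = 1, t = 0) and r₁ = 305 = a·0 + b·1 (s = 0, t = 1); each new remainder r_{k+1} = r_{k-1} − q_k·r_k inherits s_{k+1} = s_{k-1} − q_k·s_k, t_{k+1} = t_{k-1} − q_k·t_k, so r_k = a·s_k + b·t_k at every step:
  q = 1: r = 73, s = 1 − 1·0 = 1, t = 0 − 1·1 = -1  (check: 378·1 + 305·(-1) = 73)
  q = 4: r = 13, s = 0 − 4·1 = -4, t = 1 − 4·(-1) = 5  (check: 378·(-4) + 305·5 = 13)
  q = 5: r = 8, s = 1 − 5·(-4) = 21, t = -1 − 5·5 = -26  (check: 378·21 + 305·(-26) = 8)
  q = 1: r = 5, s = -4 − 1·21 = -25, t = 5 − 1·(-26) = 31  (check: 378·(-25) + 305·31 = 5)
  q = 1: r = 3, s = 21 − 1·(-25) = 46, t = -26 − 1·31 = -57  (check: 378·46 + 305·(-57) = 3)
  q = 1: r = 2, s = -25 − 1·46 = -71, t = 31 − 1·(-57) = 88  (check: 378·(-71) + 305·88 = 2)
  q = 1: r = 1, s = 46 − 1·(-71) = 117, t = -57 − 1·88 = -145  (check: 378·117 + 305·(-145) = 1)
The row with r = 1 (the gcd) gives the Bezout coefficients s = 117, t = -145.
Result: 378 · (117) + 305 · (-145) = 1.

gcd(378, 305) = 1; s = 117, t = -145 (check: 378·117 + 305·(-145) = 1).


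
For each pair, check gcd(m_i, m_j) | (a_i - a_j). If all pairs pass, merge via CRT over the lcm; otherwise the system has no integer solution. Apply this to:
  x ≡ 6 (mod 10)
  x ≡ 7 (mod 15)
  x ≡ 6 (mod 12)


Moduli 10, 15, 12 are not pairwise coprime, so CRT works modulo lcm(m_i) when all pairwise compatibility conditions hold.
Pairwise compatibility: gcd(m_i, m_j) must divide a_i - a_j for every pair.
Merge one congruence at a time:
  Start: x ≡ 6 (mod 10).
  Combine with x ≡ 7 (mod 15): gcd(10, 15) = 5, and 7 - 6 = 1 is NOT divisible by 5.
    ⇒ system is inconsistent (no integer solution).

No solution (the system is inconsistent).


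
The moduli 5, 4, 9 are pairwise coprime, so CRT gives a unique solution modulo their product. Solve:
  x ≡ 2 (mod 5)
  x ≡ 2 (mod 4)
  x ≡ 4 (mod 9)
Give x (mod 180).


Moduli 5, 4, 9 are pairwise coprime; by CRT there is a unique solution modulo M = 5 · 4 · 9 = 180.
Solve pairwise, accumulating the modulus:
  Start with x ≡ 2 (mod 5).
  Combine with x ≡ 2 (mod 4): since gcd(5, 4) = 1, we get a unique residue mod 20.
    Write x = 2 + 5·t and substitute into x ≡ 2 (mod 4): 5·t ≡ 2 − 2 = 0 (mod 4).
    Reduce coefficients mod 4: 1·t ≡ 0 (mod 4).
    So t ≡ 0 (mod 4).
    Then x = 2 + 5·0 = 2, valid modulo lcm(5, 4) = 20: x ≡ 2 (mod 20).
  Combine with x ≡ 4 (mod 9): since gcd(20, 9) = 1, we get a unique residue mod 180.
    Write x = 2 + 20·t and substitute into x ≡ 4 (mod 9): 20·t ≡ 4 − 2 = 2 (mod 9).
    Reduce coefficients mod 9: 2·t ≡ 2 (mod 9).
    The inverse of 2 mod 9 is 5 (since 2·5 = 10 = 1·9 + 1), so t ≡ 5·2 = 10 ≡ 1 (mod 9).
    Then x = 2 + 20·1 = 22, valid modulo lcm(20, 9) = 180: x ≡ 22 (mod 180).
Verify: 22 mod 5 = 2 ✓, 22 mod 4 = 2 ✓, 22 mod 9 = 4 ✓.

x ≡ 22 (mod 180).
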